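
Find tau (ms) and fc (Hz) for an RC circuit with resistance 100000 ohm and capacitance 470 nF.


Time constant: tau = R * C.
tau = 100000 * 4.70e-07 = 0.047 s
tau = 47.0 ms
Cutoff frequency: fc = 1 / (2*pi*R*C).
fc = 1 / (2*pi*0.047) = 3.39 Hz

tau = 47.0 ms, fc = 3.39 Hz


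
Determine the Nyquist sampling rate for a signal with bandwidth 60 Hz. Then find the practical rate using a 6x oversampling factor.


By Nyquist theorem, fs_min = 2 * fmax.
fs_min = 2 * 60 = 120 Hz
Practical rate = 6 * fs_min = 6 * 120 = 720 Hz

fs_min = 120 Hz, fs_practical = 720 Hz


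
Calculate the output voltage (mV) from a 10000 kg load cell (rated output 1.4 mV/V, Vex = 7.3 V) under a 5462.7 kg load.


Vout = rated_output * Vex * (load / capacity).
Vout = 1.4 * 7.3 * (5462.7 / 10000)
Vout = 1.4 * 7.3 * 0.54627
Vout = 5.583 mV

5.583 mV


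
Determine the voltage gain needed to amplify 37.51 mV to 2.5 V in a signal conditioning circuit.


Gain = Vout / Vin (converting to same units).
G = 2.5 V / 37.51 mV
G = 2500.0 mV / 37.51 mV
G = 66.65

66.65


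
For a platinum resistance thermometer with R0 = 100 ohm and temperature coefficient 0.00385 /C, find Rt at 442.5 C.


The RTD equation: Rt = R0 * (1 + alpha * T).
Rt = 100 * (1 + 0.00385 * 442.5)
Rt = 100 * (1 + 1.703625)
Rt = 100 * 2.703625
Rt = 270.362 ohm

270.362 ohm


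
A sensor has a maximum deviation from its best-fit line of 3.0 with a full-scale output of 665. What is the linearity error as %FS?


Linearity error = (max deviation / full scale) * 100%.
Linearity = (3.0 / 665) * 100
Linearity = 0.451 %FS

0.451 %FS


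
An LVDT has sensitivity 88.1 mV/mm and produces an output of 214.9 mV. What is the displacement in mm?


Displacement = Vout / sensitivity.
d = 214.9 / 88.1
d = 2.439 mm

2.439 mm


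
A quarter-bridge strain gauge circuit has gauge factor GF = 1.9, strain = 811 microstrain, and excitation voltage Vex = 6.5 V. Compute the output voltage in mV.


Quarter bridge output: Vout = (GF * epsilon * Vex) / 4.
Vout = (1.9 * 811e-6 * 6.5) / 4
Vout = 0.01001585 / 4 V
Vout = 0.00250396 V = 2.504 mV

2.504 mV


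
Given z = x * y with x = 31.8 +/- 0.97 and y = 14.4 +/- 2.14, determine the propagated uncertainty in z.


For a product z = x*y, the relative uncertainty is:
uz/z = sqrt((ux/x)^2 + (uy/y)^2)
Relative uncertainties: ux/x = 0.97/31.8 = 0.030503
uy/y = 2.14/14.4 = 0.148611
z = 31.8 * 14.4 = 457.9
uz = 457.9 * sqrt(0.030503^2 + 0.148611^2) = 69.471

69.471


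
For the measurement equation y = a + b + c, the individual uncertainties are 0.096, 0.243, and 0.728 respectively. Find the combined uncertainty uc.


For a sum of independent quantities, uc = sqrt(u1^2 + u2^2 + u3^2).
uc = sqrt(0.096^2 + 0.243^2 + 0.728^2)
uc = sqrt(0.009216 + 0.059049 + 0.529984)
uc = 0.7735

0.7735


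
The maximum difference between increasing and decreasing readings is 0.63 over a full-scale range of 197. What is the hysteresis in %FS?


Hysteresis = (max difference / full scale) * 100%.
H = (0.63 / 197) * 100
H = 0.32 %FS

0.32 %FS


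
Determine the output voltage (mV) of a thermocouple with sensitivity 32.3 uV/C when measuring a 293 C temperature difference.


The thermocouple output V = sensitivity * dT.
V = 32.3 uV/C * 293 C
V = 9463.9 uV
V = 9.464 mV

9.464 mV


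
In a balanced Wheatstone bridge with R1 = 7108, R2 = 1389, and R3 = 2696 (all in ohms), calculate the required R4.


At balance: R1*R4 = R2*R3, so R4 = R2*R3/R1.
R4 = 1389 * 2696 / 7108
R4 = 3744744 / 7108
R4 = 526.84 ohm

526.84 ohm


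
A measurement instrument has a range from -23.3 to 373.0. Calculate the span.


Span = upper range - lower range.
Span = 373.0 - (-23.3)
Span = 396.3

396.3


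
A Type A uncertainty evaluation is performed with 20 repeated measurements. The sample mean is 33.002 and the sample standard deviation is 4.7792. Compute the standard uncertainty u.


The standard uncertainty for Type A evaluation is u = s / sqrt(n).
u = 4.7792 / sqrt(20)
u = 4.7792 / 4.4721
u = 1.0687

1.0687


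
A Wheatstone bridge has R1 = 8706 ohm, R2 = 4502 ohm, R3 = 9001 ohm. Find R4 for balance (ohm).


At balance: R1*R4 = R2*R3, so R4 = R2*R3/R1.
R4 = 4502 * 9001 / 8706
R4 = 40522502 / 8706
R4 = 4654.55 ohm

4654.55 ohm


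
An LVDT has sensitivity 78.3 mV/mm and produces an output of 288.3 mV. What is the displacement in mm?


Displacement = Vout / sensitivity.
d = 288.3 / 78.3
d = 3.682 mm

3.682 mm


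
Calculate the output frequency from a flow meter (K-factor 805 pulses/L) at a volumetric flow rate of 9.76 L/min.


Frequency = K * Q / 60 (converting L/min to L/s).
f = 805 * 9.76 / 60
f = 7856.8 / 60
f = 130.95 Hz

130.95 Hz


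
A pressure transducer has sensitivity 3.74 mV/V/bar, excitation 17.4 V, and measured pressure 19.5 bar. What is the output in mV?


Output = sensitivity * Vex * P.
Vout = 3.74 * 17.4 * 19.5
Vout = 65.076 * 19.5
Vout = 1268.98 mV

1268.98 mV


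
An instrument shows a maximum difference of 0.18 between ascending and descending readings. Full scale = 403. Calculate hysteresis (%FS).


Hysteresis = (max difference / full scale) * 100%.
H = (0.18 / 403) * 100
H = 0.045 %FS

0.045 %FS


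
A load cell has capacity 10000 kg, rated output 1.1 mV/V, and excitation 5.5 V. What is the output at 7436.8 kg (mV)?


Vout = rated_output * Vex * (load / capacity).
Vout = 1.1 * 5.5 * (7436.8 / 10000)
Vout = 1.1 * 5.5 * 0.74368
Vout = 4.499 mV

4.499 mV


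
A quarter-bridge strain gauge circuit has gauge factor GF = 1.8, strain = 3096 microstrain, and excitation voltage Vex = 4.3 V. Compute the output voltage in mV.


Quarter bridge output: Vout = (GF * epsilon * Vex) / 4.
Vout = (1.8 * 3096e-6 * 4.3) / 4
Vout = 0.02396304 / 4 V
Vout = 0.00599076 V = 5.9908 mV

5.9908 mV


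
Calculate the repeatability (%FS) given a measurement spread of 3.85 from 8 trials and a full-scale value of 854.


Repeatability = (spread / full scale) * 100%.
R = (3.85 / 854) * 100
R = 0.451 %FS

0.451 %FS


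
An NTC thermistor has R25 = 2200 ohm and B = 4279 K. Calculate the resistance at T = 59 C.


NTC thermistor equation: Rt = R25 * exp(B * (1/T - 1/T25)).
T in Kelvin: 332.15 K, T25 = 298.15 K
1/T - 1/T25 = 1/332.15 - 1/298.15 = -0.00034333
B * (1/T - 1/T25) = 4279 * -0.00034333 = -1.4691
Rt = 2200 * exp(-1.4691) = 506.3 ohm

506.3 ohm


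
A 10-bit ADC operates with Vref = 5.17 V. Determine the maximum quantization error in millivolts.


The maximum quantization error is +/- LSB/2.
LSB = Vref / 2^n = 5.17 / 1024 = 0.00504883 V
Max error = LSB / 2 = 0.00504883 / 2 = 0.00252441 V
Max error = 2.5244 mV

2.5244 mV


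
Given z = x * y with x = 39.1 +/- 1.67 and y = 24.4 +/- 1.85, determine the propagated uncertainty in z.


For a product z = x*y, the relative uncertainty is:
uz/z = sqrt((ux/x)^2 + (uy/y)^2)
Relative uncertainties: ux/x = 1.67/39.1 = 0.042711
uy/y = 1.85/24.4 = 0.07582
z = 39.1 * 24.4 = 954.0
uz = 954.0 * sqrt(0.042711^2 + 0.07582^2) = 83.023

83.023


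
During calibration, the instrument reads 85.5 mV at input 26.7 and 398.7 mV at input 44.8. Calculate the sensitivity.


Sensitivity = (y2 - y1) / (x2 - x1).
S = (398.7 - 85.5) / (44.8 - 26.7)
S = 313.2 / 18.1
S = 17.3039 mV/unit

17.3039 mV/unit


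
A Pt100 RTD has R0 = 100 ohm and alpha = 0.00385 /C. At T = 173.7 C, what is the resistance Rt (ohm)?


The RTD equation: Rt = R0 * (1 + alpha * T).
Rt = 100 * (1 + 0.00385 * 173.7)
Rt = 100 * (1 + 0.668745)
Rt = 100 * 1.668745
Rt = 166.874 ohm

166.874 ohm


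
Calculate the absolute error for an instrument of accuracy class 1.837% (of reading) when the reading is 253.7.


Absolute error = (accuracy% / 100) * reading.
Error = (1.837 / 100) * 253.7
Error = 0.01837 * 253.7
Error = 4.6605

4.6605


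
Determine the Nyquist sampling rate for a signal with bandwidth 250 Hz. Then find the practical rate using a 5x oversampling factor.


By Nyquist theorem, fs_min = 2 * fmax.
fs_min = 2 * 250 = 500 Hz
Practical rate = 5 * fs_min = 5 * 500 = 2500 Hz

fs_min = 500 Hz, fs_practical = 2500 Hz


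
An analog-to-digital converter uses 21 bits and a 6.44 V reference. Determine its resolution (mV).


The resolution (LSB) of an ADC is Vref / 2^n.
LSB = 6.44 / 2^21
LSB = 6.44 / 2097152
LSB = 3.07e-06 V = 0.00307083 mV

0.00307083 mV


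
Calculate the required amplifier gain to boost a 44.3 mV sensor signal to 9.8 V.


Gain = Vout / Vin (converting to same units).
G = 9.8 V / 44.3 mV
G = 9800.0 mV / 44.3 mV
G = 221.22

221.22


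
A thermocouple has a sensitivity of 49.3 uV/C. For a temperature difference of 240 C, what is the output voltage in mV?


The thermocouple output V = sensitivity * dT.
V = 49.3 uV/C * 240 C
V = 11832.0 uV
V = 11.832 mV

11.832 mV


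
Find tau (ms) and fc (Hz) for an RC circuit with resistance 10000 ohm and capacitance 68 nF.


Time constant: tau = R * C.
tau = 10000 * 6.80e-08 = 0.00068 s
tau = 0.68 ms
Cutoff frequency: fc = 1 / (2*pi*R*C).
fc = 1 / (2*pi*0.00068) = 234.05 Hz

tau = 0.68 ms, fc = 234.05 Hz


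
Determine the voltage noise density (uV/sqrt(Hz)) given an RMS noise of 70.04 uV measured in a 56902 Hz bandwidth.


Noise spectral density = Vrms / sqrt(BW).
NSD = 70.04 / sqrt(56902)
NSD = 70.04 / 238.5414
NSD = 0.2936 uV/sqrt(Hz)

0.2936 uV/sqrt(Hz)


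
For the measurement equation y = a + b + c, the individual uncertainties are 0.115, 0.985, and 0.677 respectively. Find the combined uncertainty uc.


For a sum of independent quantities, uc = sqrt(u1^2 + u2^2 + u3^2).
uc = sqrt(0.115^2 + 0.985^2 + 0.677^2)
uc = sqrt(0.013225 + 0.970225 + 0.458329)
uc = 1.2007

1.2007


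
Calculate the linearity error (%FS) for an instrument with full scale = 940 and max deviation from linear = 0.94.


Linearity error = (max deviation / full scale) * 100%.
Linearity = (0.94 / 940) * 100
Linearity = 0.1 %FS

0.1 %FS


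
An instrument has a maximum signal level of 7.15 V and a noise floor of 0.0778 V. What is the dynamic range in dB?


Dynamic range = 20 * log10(Vmax / Vnoise).
DR = 20 * log10(7.15 / 0.0778)
DR = 20 * log10(91.9)
DR = 39.27 dB

39.27 dB


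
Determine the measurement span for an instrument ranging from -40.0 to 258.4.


Span = upper range - lower range.
Span = 258.4 - (-40.0)
Span = 298.4

298.4


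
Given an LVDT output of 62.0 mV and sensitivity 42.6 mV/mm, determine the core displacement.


Displacement = Vout / sensitivity.
d = 62.0 / 42.6
d = 1.455 mm

1.455 mm


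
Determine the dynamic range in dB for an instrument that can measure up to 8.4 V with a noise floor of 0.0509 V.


Dynamic range = 20 * log10(Vmax / Vnoise).
DR = 20 * log10(8.4 / 0.0509)
DR = 20 * log10(165.03)
DR = 44.35 dB

44.35 dB


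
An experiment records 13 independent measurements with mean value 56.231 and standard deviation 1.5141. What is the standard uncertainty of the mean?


The standard uncertainty for Type A evaluation is u = s / sqrt(n).
u = 1.5141 / sqrt(13)
u = 1.5141 / 3.6056
u = 0.4199

0.4199


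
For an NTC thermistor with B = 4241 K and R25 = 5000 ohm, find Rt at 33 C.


NTC thermistor equation: Rt = R25 * exp(B * (1/T - 1/T25)).
T in Kelvin: 306.15 K, T25 = 298.15 K
1/T - 1/T25 = 1/306.15 - 1/298.15 = -8.764e-05
B * (1/T - 1/T25) = 4241 * -8.764e-05 = -0.3717
Rt = 5000 * exp(-0.3717) = 3447.8 ohm

3447.8 ohm


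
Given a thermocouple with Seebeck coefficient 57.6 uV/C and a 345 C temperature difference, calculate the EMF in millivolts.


The thermocouple output V = sensitivity * dT.
V = 57.6 uV/C * 345 C
V = 19872.0 uV
V = 19.872 mV

19.872 mV


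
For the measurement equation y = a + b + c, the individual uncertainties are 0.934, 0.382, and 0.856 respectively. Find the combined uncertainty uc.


For a sum of independent quantities, uc = sqrt(u1^2 + u2^2 + u3^2).
uc = sqrt(0.934^2 + 0.382^2 + 0.856^2)
uc = sqrt(0.872356 + 0.145924 + 0.732736)
uc = 1.3233

1.3233


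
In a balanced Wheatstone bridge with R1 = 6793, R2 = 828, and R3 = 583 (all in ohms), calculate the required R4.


At balance: R1*R4 = R2*R3, so R4 = R2*R3/R1.
R4 = 828 * 583 / 6793
R4 = 482724 / 6793
R4 = 71.06 ohm

71.06 ohm


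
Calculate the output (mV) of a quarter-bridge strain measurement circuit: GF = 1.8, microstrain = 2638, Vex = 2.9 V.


Quarter bridge output: Vout = (GF * epsilon * Vex) / 4.
Vout = (1.8 * 2638e-6 * 2.9) / 4
Vout = 0.01377036 / 4 V
Vout = 0.00344259 V = 3.4426 mV

3.4426 mV


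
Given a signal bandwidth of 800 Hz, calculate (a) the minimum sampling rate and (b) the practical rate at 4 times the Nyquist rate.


By Nyquist theorem, fs_min = 2 * fmax.
fs_min = 2 * 800 = 1600 Hz
Practical rate = 4 * fs_min = 4 * 1600 = 6400 Hz

fs_min = 1600 Hz, fs_practical = 6400 Hz


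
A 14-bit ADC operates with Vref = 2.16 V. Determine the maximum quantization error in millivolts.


The maximum quantization error is +/- LSB/2.
LSB = Vref / 2^n = 2.16 / 16384 = 0.00013184 V
Max error = LSB / 2 = 0.00013184 / 2 = 6.592e-05 V
Max error = 0.0659 mV

0.0659 mV


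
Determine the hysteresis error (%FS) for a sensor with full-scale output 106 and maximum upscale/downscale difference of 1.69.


Hysteresis = (max difference / full scale) * 100%.
H = (1.69 / 106) * 100
H = 1.594 %FS

1.594 %FS


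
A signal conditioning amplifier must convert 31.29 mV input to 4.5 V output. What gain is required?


Gain = Vout / Vin (converting to same units).
G = 4.5 V / 31.29 mV
G = 4500.0 mV / 31.29 mV
G = 143.82

143.82


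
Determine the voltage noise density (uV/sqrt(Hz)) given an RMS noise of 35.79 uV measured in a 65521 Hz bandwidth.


Noise spectral density = Vrms / sqrt(BW).
NSD = 35.79 / sqrt(65521)
NSD = 35.79 / 255.9707
NSD = 0.1398 uV/sqrt(Hz)

0.1398 uV/sqrt(Hz)


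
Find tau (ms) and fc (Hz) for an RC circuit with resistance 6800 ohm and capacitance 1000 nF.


Time constant: tau = R * C.
tau = 6800 * 1.00e-06 = 0.0068 s
tau = 6.8 ms
Cutoff frequency: fc = 1 / (2*pi*R*C).
fc = 1 / (2*pi*0.0068) = 23.41 Hz

tau = 6.8 ms, fc = 23.41 Hz


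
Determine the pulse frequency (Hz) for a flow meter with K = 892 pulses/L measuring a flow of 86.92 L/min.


Frequency = K * Q / 60 (converting L/min to L/s).
f = 892 * 86.92 / 60
f = 77532.64 / 60
f = 1292.21 Hz

1292.21 Hz


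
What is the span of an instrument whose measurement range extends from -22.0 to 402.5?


Span = upper range - lower range.
Span = 402.5 - (-22.0)
Span = 424.5

424.5


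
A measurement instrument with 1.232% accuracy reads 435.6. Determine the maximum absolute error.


Absolute error = (accuracy% / 100) * reading.
Error = (1.232 / 100) * 435.6
Error = 0.01232 * 435.6
Error = 5.3666

5.3666


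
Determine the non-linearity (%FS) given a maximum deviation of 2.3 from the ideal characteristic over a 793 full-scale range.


Linearity error = (max deviation / full scale) * 100%.
Linearity = (2.3 / 793) * 100
Linearity = 0.29 %FS

0.29 %FS


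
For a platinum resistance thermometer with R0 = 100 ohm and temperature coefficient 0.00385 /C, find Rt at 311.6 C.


The RTD equation: Rt = R0 * (1 + alpha * T).
Rt = 100 * (1 + 0.00385 * 311.6)
Rt = 100 * (1 + 1.19966)
Rt = 100 * 2.19966
Rt = 219.966 ohm

219.966 ohm


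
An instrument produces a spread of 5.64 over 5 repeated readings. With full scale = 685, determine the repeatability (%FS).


Repeatability = (spread / full scale) * 100%.
R = (5.64 / 685) * 100
R = 0.823 %FS

0.823 %FS


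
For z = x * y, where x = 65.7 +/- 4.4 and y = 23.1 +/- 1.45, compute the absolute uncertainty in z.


For a product z = x*y, the relative uncertainty is:
uz/z = sqrt((ux/x)^2 + (uy/y)^2)
Relative uncertainties: ux/x = 4.4/65.7 = 0.066971
uy/y = 1.45/23.1 = 0.062771
z = 65.7 * 23.1 = 1517.7
uz = 1517.7 * sqrt(0.066971^2 + 0.062771^2) = 139.306

139.306


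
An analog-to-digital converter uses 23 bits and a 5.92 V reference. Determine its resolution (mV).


The resolution (LSB) of an ADC is Vref / 2^n.
LSB = 5.92 / 2^23
LSB = 5.92 / 8388608
LSB = 7.1e-07 V = 0.00070572 mV

0.00070572 mV


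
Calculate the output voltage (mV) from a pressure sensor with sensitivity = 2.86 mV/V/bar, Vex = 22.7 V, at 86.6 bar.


Output = sensitivity * Vex * P.
Vout = 2.86 * 22.7 * 86.6
Vout = 64.922 * 86.6
Vout = 5622.25 mV

5622.25 mV


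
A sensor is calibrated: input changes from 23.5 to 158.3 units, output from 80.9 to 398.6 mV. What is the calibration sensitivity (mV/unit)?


Sensitivity = (y2 - y1) / (x2 - x1).
S = (398.6 - 80.9) / (158.3 - 23.5)
S = 317.7 / 134.8
S = 2.3568 mV/unit

2.3568 mV/unit


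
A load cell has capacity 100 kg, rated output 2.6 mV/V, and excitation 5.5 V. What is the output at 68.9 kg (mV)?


Vout = rated_output * Vex * (load / capacity).
Vout = 2.6 * 5.5 * (68.9 / 100)
Vout = 2.6 * 5.5 * 0.689
Vout = 9.853 mV

9.853 mV


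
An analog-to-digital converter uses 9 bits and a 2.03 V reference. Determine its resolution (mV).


The resolution (LSB) of an ADC is Vref / 2^n.
LSB = 2.03 / 2^9
LSB = 2.03 / 512
LSB = 0.00396484 V = 3.96484375 mV

3.96484375 mV


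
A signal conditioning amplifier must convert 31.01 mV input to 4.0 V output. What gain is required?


Gain = Vout / Vin (converting to same units).
G = 4.0 V / 31.01 mV
G = 4000.0 mV / 31.01 mV
G = 128.99

128.99


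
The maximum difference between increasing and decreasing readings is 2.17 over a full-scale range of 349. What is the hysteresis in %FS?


Hysteresis = (max difference / full scale) * 100%.
H = (2.17 / 349) * 100
H = 0.622 %FS

0.622 %FS


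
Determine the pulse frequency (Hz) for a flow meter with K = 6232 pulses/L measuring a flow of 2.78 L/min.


Frequency = K * Q / 60 (converting L/min to L/s).
f = 6232 * 2.78 / 60
f = 17324.96 / 60
f = 288.75 Hz

288.75 Hz


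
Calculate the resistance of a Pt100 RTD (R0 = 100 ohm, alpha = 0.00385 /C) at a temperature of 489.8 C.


The RTD equation: Rt = R0 * (1 + alpha * T).
Rt = 100 * (1 + 0.00385 * 489.8)
Rt = 100 * (1 + 1.88573)
Rt = 100 * 2.88573
Rt = 288.573 ohm

288.573 ohm


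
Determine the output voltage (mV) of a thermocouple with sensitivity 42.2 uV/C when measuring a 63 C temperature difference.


The thermocouple output V = sensitivity * dT.
V = 42.2 uV/C * 63 C
V = 2658.6 uV
V = 2.659 mV

2.659 mV


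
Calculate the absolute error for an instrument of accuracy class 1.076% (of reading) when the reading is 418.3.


Absolute error = (accuracy% / 100) * reading.
Error = (1.076 / 100) * 418.3
Error = 0.01076 * 418.3
Error = 4.5009

4.5009


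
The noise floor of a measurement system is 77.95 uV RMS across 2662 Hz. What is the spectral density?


Noise spectral density = Vrms / sqrt(BW).
NSD = 77.95 / sqrt(2662)
NSD = 77.95 / 51.5946
NSD = 1.5108 uV/sqrt(Hz)

1.5108 uV/sqrt(Hz)


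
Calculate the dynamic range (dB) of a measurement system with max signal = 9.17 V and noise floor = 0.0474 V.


Dynamic range = 20 * log10(Vmax / Vnoise).
DR = 20 * log10(9.17 / 0.0474)
DR = 20 * log10(193.46)
DR = 45.73 dB

45.73 dB


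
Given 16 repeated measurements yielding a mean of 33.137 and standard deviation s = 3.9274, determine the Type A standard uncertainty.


The standard uncertainty for Type A evaluation is u = s / sqrt(n).
u = 3.9274 / sqrt(16)
u = 3.9274 / 4.0
u = 0.9819

0.9819


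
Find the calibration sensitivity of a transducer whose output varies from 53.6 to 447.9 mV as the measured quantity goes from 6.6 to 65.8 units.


Sensitivity = (y2 - y1) / (x2 - x1).
S = (447.9 - 53.6) / (65.8 - 6.6)
S = 394.3 / 59.2
S = 6.6605 mV/unit

6.6605 mV/unit


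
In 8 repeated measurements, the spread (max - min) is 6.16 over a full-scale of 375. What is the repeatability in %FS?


Repeatability = (spread / full scale) * 100%.
R = (6.16 / 375) * 100
R = 1.643 %FS

1.643 %FS


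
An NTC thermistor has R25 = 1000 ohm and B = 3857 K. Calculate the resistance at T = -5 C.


NTC thermistor equation: Rt = R25 * exp(B * (1/T - 1/T25)).
T in Kelvin: 268.15 K, T25 = 298.15 K
1/T - 1/T25 = 1/268.15 - 1/298.15 = 0.00037524
B * (1/T - 1/T25) = 3857 * 0.00037524 = 1.4473
Rt = 1000 * exp(1.4473) = 4251.6 ohm

4251.6 ohm


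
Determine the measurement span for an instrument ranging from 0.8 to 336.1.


Span = upper range - lower range.
Span = 336.1 - (0.8)
Span = 335.3

335.3


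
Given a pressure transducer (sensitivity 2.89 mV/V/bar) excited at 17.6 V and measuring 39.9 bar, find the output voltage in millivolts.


Output = sensitivity * Vex * P.
Vout = 2.89 * 17.6 * 39.9
Vout = 50.864 * 39.9
Vout = 2029.47 mV

2029.47 mV


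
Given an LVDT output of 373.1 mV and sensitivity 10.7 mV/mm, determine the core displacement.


Displacement = Vout / sensitivity.
d = 373.1 / 10.7
d = 34.869 mm

34.869 mm


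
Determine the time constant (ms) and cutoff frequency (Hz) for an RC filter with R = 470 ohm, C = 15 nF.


Time constant: tau = R * C.
tau = 470 * 1.50e-08 = 7.05e-06 s
tau = 0.0071 ms
Cutoff frequency: fc = 1 / (2*pi*R*C).
fc = 1 / (2*pi*7.05e-06) = 22575.17 Hz

tau = 0.0071 ms, fc = 22575.17 Hz


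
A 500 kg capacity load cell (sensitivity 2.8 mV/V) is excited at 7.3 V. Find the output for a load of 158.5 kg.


Vout = rated_output * Vex * (load / capacity).
Vout = 2.8 * 7.3 * (158.5 / 500)
Vout = 2.8 * 7.3 * 0.317
Vout = 6.479 mV

6.479 mV


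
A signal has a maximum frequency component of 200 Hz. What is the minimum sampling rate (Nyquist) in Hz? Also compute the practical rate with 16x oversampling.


By Nyquist theorem, fs_min = 2 * fmax.
fs_min = 2 * 200 = 400 Hz
Practical rate = 16 * fs_min = 16 * 400 = 6400 Hz

fs_min = 400 Hz, fs_practical = 6400 Hz


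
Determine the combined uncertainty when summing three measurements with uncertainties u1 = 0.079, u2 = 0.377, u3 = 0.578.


For a sum of independent quantities, uc = sqrt(u1^2 + u2^2 + u3^2).
uc = sqrt(0.079^2 + 0.377^2 + 0.578^2)
uc = sqrt(0.006241 + 0.142129 + 0.334084)
uc = 0.6946

0.6946


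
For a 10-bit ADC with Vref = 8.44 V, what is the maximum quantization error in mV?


The maximum quantization error is +/- LSB/2.
LSB = Vref / 2^n = 8.44 / 1024 = 0.00824219 V
Max error = LSB / 2 = 0.00824219 / 2 = 0.00412109 V
Max error = 4.1211 mV

4.1211 mV


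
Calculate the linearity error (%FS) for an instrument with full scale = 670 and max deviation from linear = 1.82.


Linearity error = (max deviation / full scale) * 100%.
Linearity = (1.82 / 670) * 100
Linearity = 0.272 %FS

0.272 %FS


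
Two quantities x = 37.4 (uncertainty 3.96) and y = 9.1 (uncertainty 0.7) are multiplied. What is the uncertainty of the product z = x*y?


For a product z = x*y, the relative uncertainty is:
uz/z = sqrt((ux/x)^2 + (uy/y)^2)
Relative uncertainties: ux/x = 3.96/37.4 = 0.105882
uy/y = 0.7/9.1 = 0.076923
z = 37.4 * 9.1 = 340.3
uz = 340.3 * sqrt(0.105882^2 + 0.076923^2) = 44.542

44.542


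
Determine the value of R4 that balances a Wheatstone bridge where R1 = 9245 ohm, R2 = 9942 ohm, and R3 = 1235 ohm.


At balance: R1*R4 = R2*R3, so R4 = R2*R3/R1.
R4 = 9942 * 1235 / 9245
R4 = 12278370 / 9245
R4 = 1328.11 ohm

1328.11 ohm


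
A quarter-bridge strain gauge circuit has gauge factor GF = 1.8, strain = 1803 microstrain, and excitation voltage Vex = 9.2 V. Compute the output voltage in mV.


Quarter bridge output: Vout = (GF * epsilon * Vex) / 4.
Vout = (1.8 * 1803e-6 * 9.2) / 4
Vout = 0.02985768 / 4 V
Vout = 0.00746442 V = 7.4644 mV

7.4644 mV


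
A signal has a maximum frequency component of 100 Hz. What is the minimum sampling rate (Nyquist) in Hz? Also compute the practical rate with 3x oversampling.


By Nyquist theorem, fs_min = 2 * fmax.
fs_min = 2 * 100 = 200 Hz
Practical rate = 3 * fs_min = 3 * 200 = 600 Hz

fs_min = 200 Hz, fs_practical = 600 Hz


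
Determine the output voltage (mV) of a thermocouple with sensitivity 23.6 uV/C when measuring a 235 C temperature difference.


The thermocouple output V = sensitivity * dT.
V = 23.6 uV/C * 235 C
V = 5546.0 uV
V = 5.546 mV

5.546 mV


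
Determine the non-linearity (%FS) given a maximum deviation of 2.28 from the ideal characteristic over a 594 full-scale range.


Linearity error = (max deviation / full scale) * 100%.
Linearity = (2.28 / 594) * 100
Linearity = 0.384 %FS

0.384 %FS


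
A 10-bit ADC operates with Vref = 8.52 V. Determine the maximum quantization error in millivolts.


The maximum quantization error is +/- LSB/2.
LSB = Vref / 2^n = 8.52 / 1024 = 0.00832031 V
Max error = LSB / 2 = 0.00832031 / 2 = 0.00416016 V
Max error = 4.1602 mV

4.1602 mV


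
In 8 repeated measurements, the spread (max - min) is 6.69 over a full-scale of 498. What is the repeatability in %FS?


Repeatability = (spread / full scale) * 100%.
R = (6.69 / 498) * 100
R = 1.343 %FS

1.343 %FS


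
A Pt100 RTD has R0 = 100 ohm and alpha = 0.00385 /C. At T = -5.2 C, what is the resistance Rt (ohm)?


The RTD equation: Rt = R0 * (1 + alpha * T).
Rt = 100 * (1 + 0.00385 * -5.2)
Rt = 100 * (1 + -0.02002)
Rt = 100 * 0.97998
Rt = 97.998 ohm

97.998 ohm


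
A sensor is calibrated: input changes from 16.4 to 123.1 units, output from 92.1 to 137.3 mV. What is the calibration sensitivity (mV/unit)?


Sensitivity = (y2 - y1) / (x2 - x1).
S = (137.3 - 92.1) / (123.1 - 16.4)
S = 45.2 / 106.7
S = 0.4236 mV/unit

0.4236 mV/unit


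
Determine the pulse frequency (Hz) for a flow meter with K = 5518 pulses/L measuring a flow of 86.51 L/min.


Frequency = K * Q / 60 (converting L/min to L/s).
f = 5518 * 86.51 / 60
f = 477362.18 / 60
f = 7956.04 Hz

7956.04 Hz


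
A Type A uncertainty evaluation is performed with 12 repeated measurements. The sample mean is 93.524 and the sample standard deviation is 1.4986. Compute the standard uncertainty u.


The standard uncertainty for Type A evaluation is u = s / sqrt(n).
u = 1.4986 / sqrt(12)
u = 1.4986 / 3.4641
u = 0.4326

0.4326


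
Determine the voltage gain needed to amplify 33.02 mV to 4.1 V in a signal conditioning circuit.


Gain = Vout / Vin (converting to same units).
G = 4.1 V / 33.02 mV
G = 4100.0 mV / 33.02 mV
G = 124.17

124.17


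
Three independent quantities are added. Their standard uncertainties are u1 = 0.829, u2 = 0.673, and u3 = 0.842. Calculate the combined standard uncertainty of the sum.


For a sum of independent quantities, uc = sqrt(u1^2 + u2^2 + u3^2).
uc = sqrt(0.829^2 + 0.673^2 + 0.842^2)
uc = sqrt(0.687241 + 0.452929 + 0.708964)
uc = 1.3598

1.3598


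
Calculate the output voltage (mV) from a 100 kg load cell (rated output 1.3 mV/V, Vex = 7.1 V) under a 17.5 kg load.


Vout = rated_output * Vex * (load / capacity).
Vout = 1.3 * 7.1 * (17.5 / 100)
Vout = 1.3 * 7.1 * 0.175
Vout = 1.615 mV

1.615 mV


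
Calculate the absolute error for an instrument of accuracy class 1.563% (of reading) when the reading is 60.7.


Absolute error = (accuracy% / 100) * reading.
Error = (1.563 / 100) * 60.7
Error = 0.01563 * 60.7
Error = 0.9487

0.9487


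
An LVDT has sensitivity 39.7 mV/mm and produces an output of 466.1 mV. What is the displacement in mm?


Displacement = Vout / sensitivity.
d = 466.1 / 39.7
d = 11.741 mm

11.741 mm


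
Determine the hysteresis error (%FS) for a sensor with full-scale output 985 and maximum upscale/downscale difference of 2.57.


Hysteresis = (max difference / full scale) * 100%.
H = (2.57 / 985) * 100
H = 0.261 %FS

0.261 %FS


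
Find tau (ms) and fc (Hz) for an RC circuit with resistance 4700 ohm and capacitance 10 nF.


Time constant: tau = R * C.
tau = 4700 * 1.00e-08 = 4.7e-05 s
tau = 0.047 ms
Cutoff frequency: fc = 1 / (2*pi*R*C).
fc = 1 / (2*pi*4.7e-05) = 3386.28 Hz

tau = 0.047 ms, fc = 3386.28 Hz


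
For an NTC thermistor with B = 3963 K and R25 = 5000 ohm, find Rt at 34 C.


NTC thermistor equation: Rt = R25 * exp(B * (1/T - 1/T25)).
T in Kelvin: 307.15 K, T25 = 298.15 K
1/T - 1/T25 = 1/307.15 - 1/298.15 = -9.828e-05
B * (1/T - 1/T25) = 3963 * -9.828e-05 = -0.3895
Rt = 5000 * exp(-0.3895) = 3387.1 ohm

3387.1 ohm


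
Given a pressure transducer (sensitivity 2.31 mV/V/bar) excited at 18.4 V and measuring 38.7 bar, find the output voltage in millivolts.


Output = sensitivity * Vex * P.
Vout = 2.31 * 18.4 * 38.7
Vout = 42.504 * 38.7
Vout = 1644.9 mV

1644.9 mV


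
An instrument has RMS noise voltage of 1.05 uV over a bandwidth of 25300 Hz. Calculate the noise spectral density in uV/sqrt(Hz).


Noise spectral density = Vrms / sqrt(BW).
NSD = 1.05 / sqrt(25300)
NSD = 1.05 / 159.0597
NSD = 0.0066 uV/sqrt(Hz)

0.0066 uV/sqrt(Hz)


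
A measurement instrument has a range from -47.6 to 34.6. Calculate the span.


Span = upper range - lower range.
Span = 34.6 - (-47.6)
Span = 82.2

82.2


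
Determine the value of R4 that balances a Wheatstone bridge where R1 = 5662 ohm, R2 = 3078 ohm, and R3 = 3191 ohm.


At balance: R1*R4 = R2*R3, so R4 = R2*R3/R1.
R4 = 3078 * 3191 / 5662
R4 = 9821898 / 5662
R4 = 1734.7 ohm

1734.7 ohm


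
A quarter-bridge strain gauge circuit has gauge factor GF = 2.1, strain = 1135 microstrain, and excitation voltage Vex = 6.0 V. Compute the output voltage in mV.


Quarter bridge output: Vout = (GF * epsilon * Vex) / 4.
Vout = (2.1 * 1135e-6 * 6.0) / 4
Vout = 0.014301 / 4 V
Vout = 0.00357525 V = 3.5752 mV

3.5752 mV


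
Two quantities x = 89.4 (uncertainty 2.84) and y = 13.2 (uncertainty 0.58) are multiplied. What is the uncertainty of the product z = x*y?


For a product z = x*y, the relative uncertainty is:
uz/z = sqrt((ux/x)^2 + (uy/y)^2)
Relative uncertainties: ux/x = 2.84/89.4 = 0.031767
uy/y = 0.58/13.2 = 0.043939
z = 89.4 * 13.2 = 1180.1
uz = 1180.1 * sqrt(0.031767^2 + 0.043939^2) = 63.984

63.984


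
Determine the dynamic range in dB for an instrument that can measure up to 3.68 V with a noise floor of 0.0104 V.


Dynamic range = 20 * log10(Vmax / Vnoise).
DR = 20 * log10(3.68 / 0.0104)
DR = 20 * log10(353.85)
DR = 50.98 dB

50.98 dB


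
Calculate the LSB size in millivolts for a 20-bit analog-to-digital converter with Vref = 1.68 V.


The resolution (LSB) of an ADC is Vref / 2^n.
LSB = 1.68 / 2^20
LSB = 1.68 / 1048576
LSB = 1.6e-06 V = 0.00160217 mV

0.00160217 mV


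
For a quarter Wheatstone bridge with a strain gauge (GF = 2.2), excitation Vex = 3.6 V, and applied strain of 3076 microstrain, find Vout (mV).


Quarter bridge output: Vout = (GF * epsilon * Vex) / 4.
Vout = (2.2 * 3076e-6 * 3.6) / 4
Vout = 0.02436192 / 4 V
Vout = 0.00609048 V = 6.0905 mV

6.0905 mV


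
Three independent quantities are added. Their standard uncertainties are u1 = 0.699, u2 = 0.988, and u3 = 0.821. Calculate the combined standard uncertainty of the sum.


For a sum of independent quantities, uc = sqrt(u1^2 + u2^2 + u3^2).
uc = sqrt(0.699^2 + 0.988^2 + 0.821^2)
uc = sqrt(0.488601 + 0.976144 + 0.674041)
uc = 1.4625

1.4625


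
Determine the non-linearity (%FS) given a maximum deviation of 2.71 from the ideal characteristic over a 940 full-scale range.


Linearity error = (max deviation / full scale) * 100%.
Linearity = (2.71 / 940) * 100
Linearity = 0.288 %FS

0.288 %FS


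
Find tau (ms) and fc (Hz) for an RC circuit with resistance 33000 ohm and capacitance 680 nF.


Time constant: tau = R * C.
tau = 33000 * 6.80e-07 = 0.02244 s
tau = 22.44 ms
Cutoff frequency: fc = 1 / (2*pi*R*C).
fc = 1 / (2*pi*0.02244) = 7.09 Hz

tau = 22.44 ms, fc = 7.09 Hz


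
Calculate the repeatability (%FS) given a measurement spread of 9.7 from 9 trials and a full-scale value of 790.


Repeatability = (spread / full scale) * 100%.
R = (9.7 / 790) * 100
R = 1.228 %FS

1.228 %FS


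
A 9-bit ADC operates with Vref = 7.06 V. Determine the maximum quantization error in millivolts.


The maximum quantization error is +/- LSB/2.
LSB = Vref / 2^n = 7.06 / 512 = 0.01378906 V
Max error = LSB / 2 = 0.01378906 / 2 = 0.00689453 V
Max error = 6.8945 mV

6.8945 mV


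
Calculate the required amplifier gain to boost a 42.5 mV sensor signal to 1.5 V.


Gain = Vout / Vin (converting to same units).
G = 1.5 V / 42.5 mV
G = 1500.0 mV / 42.5 mV
G = 35.29

35.29


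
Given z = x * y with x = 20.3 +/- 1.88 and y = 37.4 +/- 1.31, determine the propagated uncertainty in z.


For a product z = x*y, the relative uncertainty is:
uz/z = sqrt((ux/x)^2 + (uy/y)^2)
Relative uncertainties: ux/x = 1.88/20.3 = 0.092611
uy/y = 1.31/37.4 = 0.035027
z = 20.3 * 37.4 = 759.2
uz = 759.2 * sqrt(0.092611^2 + 0.035027^2) = 75.173

75.173


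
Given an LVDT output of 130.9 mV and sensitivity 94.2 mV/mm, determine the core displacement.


Displacement = Vout / sensitivity.
d = 130.9 / 94.2
d = 1.39 mm

1.39 mm


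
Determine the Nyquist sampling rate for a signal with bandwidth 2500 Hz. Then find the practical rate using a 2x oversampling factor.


By Nyquist theorem, fs_min = 2 * fmax.
fs_min = 2 * 2500 = 5000 Hz
Practical rate = 2 * fs_min = 2 * 5000 = 10000 Hz

fs_min = 5000 Hz, fs_practical = 10000 Hz


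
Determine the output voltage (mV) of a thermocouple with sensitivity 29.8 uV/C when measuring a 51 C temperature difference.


The thermocouple output V = sensitivity * dT.
V = 29.8 uV/C * 51 C
V = 1519.8 uV
V = 1.52 mV

1.52 mV


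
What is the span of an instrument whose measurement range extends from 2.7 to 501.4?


Span = upper range - lower range.
Span = 501.4 - (2.7)
Span = 498.7

498.7


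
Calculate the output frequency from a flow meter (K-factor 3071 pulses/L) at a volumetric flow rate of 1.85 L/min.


Frequency = K * Q / 60 (converting L/min to L/s).
f = 3071 * 1.85 / 60
f = 5681.35 / 60
f = 94.69 Hz

94.69 Hz


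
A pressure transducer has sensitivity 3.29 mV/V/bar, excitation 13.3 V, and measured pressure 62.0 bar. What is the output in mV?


Output = sensitivity * Vex * P.
Vout = 3.29 * 13.3 * 62.0
Vout = 43.757 * 62.0
Vout = 2712.93 mV

2712.93 mV


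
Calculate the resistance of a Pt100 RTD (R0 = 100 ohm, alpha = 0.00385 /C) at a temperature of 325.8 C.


The RTD equation: Rt = R0 * (1 + alpha * T).
Rt = 100 * (1 + 0.00385 * 325.8)
Rt = 100 * (1 + 1.25433)
Rt = 100 * 2.25433
Rt = 225.433 ohm

225.433 ohm


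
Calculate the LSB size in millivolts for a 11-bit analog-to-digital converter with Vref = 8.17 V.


The resolution (LSB) of an ADC is Vref / 2^n.
LSB = 8.17 / 2^11
LSB = 8.17 / 2048
LSB = 0.00398926 V = 3.98925781 mV

3.98925781 mV


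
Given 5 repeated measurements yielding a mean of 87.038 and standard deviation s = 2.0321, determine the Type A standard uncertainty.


The standard uncertainty for Type A evaluation is u = s / sqrt(n).
u = 2.0321 / sqrt(5)
u = 2.0321 / 2.2361
u = 0.9088

0.9088


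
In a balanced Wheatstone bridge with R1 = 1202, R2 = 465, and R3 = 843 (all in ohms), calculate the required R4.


At balance: R1*R4 = R2*R3, so R4 = R2*R3/R1.
R4 = 465 * 843 / 1202
R4 = 391995 / 1202
R4 = 326.12 ohm

326.12 ohm


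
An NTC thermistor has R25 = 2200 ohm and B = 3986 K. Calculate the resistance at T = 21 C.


NTC thermistor equation: Rt = R25 * exp(B * (1/T - 1/T25)).
T in Kelvin: 294.15 K, T25 = 298.15 K
1/T - 1/T25 = 1/294.15 - 1/298.15 = 4.561e-05
B * (1/T - 1/T25) = 3986 * 4.561e-05 = 0.1818
Rt = 2200 * exp(0.1818) = 2638.6 ohm

2638.6 ohm


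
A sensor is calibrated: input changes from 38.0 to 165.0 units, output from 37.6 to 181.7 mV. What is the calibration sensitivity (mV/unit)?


Sensitivity = (y2 - y1) / (x2 - x1).
S = (181.7 - 37.6) / (165.0 - 38.0)
S = 144.1 / 127.0
S = 1.1346 mV/unit

1.1346 mV/unit


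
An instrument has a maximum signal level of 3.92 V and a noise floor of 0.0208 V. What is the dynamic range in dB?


Dynamic range = 20 * log10(Vmax / Vnoise).
DR = 20 * log10(3.92 / 0.0208)
DR = 20 * log10(188.46)
DR = 45.5 dB

45.5 dB


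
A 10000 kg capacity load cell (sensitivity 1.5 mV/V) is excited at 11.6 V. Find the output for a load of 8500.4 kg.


Vout = rated_output * Vex * (load / capacity).
Vout = 1.5 * 11.6 * (8500.4 / 10000)
Vout = 1.5 * 11.6 * 0.85004
Vout = 14.791 mV

14.791 mV


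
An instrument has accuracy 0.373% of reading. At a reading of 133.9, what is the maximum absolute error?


Absolute error = (accuracy% / 100) * reading.
Error = (0.373 / 100) * 133.9
Error = 0.00373 * 133.9
Error = 0.4994

0.4994


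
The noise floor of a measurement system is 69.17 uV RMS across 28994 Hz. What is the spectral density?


Noise spectral density = Vrms / sqrt(BW).
NSD = 69.17 / sqrt(28994)
NSD = 69.17 / 170.2762
NSD = 0.4062 uV/sqrt(Hz)

0.4062 uV/sqrt(Hz)


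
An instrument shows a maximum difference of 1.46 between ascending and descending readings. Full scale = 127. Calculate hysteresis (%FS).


Hysteresis = (max difference / full scale) * 100%.
H = (1.46 / 127) * 100
H = 1.15 %FS

1.15 %FS


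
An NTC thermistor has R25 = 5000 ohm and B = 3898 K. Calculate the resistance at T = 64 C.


NTC thermistor equation: Rt = R25 * exp(B * (1/T - 1/T25)).
T in Kelvin: 337.15 K, T25 = 298.15 K
1/T - 1/T25 = 1/337.15 - 1/298.15 = -0.00038798
B * (1/T - 1/T25) = 3898 * -0.00038798 = -1.5123
Rt = 5000 * exp(-1.5123) = 1102.0 ohm

1102.0 ohm


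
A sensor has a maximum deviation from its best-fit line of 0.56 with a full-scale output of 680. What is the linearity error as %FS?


Linearity error = (max deviation / full scale) * 100%.
Linearity = (0.56 / 680) * 100
Linearity = 0.082 %FS

0.082 %FS


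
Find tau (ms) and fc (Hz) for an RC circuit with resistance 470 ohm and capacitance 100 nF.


Time constant: tau = R * C.
tau = 470 * 1.00e-07 = 4.7e-05 s
tau = 0.047 ms
Cutoff frequency: fc = 1 / (2*pi*R*C).
fc = 1 / (2*pi*4.7e-05) = 3386.28 Hz

tau = 0.047 ms, fc = 3386.28 Hz


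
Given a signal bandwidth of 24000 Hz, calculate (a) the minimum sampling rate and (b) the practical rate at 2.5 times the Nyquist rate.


By Nyquist theorem, fs_min = 2 * fmax.
fs_min = 2 * 24000 = 48000 Hz
Practical rate = 2.5 * fs_min = 2.5 * 48000 = 120000 Hz

fs_min = 48000 Hz, fs_practical = 120000 Hz


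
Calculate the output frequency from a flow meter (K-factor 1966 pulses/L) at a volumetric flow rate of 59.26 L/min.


Frequency = K * Q / 60 (converting L/min to L/s).
f = 1966 * 59.26 / 60
f = 116505.16 / 60
f = 1941.75 Hz

1941.75 Hz


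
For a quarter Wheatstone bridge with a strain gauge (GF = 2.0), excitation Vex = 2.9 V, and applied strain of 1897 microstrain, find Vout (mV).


Quarter bridge output: Vout = (GF * epsilon * Vex) / 4.
Vout = (2.0 * 1897e-6 * 2.9) / 4
Vout = 0.0110026 / 4 V
Vout = 0.00275065 V = 2.7506 mV

2.7506 mV


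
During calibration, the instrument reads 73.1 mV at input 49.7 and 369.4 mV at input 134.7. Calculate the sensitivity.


Sensitivity = (y2 - y1) / (x2 - x1).
S = (369.4 - 73.1) / (134.7 - 49.7)
S = 296.3 / 85.0
S = 3.4859 mV/unit

3.4859 mV/unit


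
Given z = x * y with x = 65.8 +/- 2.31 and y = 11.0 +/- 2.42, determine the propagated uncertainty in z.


For a product z = x*y, the relative uncertainty is:
uz/z = sqrt((ux/x)^2 + (uy/y)^2)
Relative uncertainties: ux/x = 2.31/65.8 = 0.035106
uy/y = 2.42/11.0 = 0.22
z = 65.8 * 11.0 = 723.8
uz = 723.8 * sqrt(0.035106^2 + 0.22^2) = 161.251

161.251


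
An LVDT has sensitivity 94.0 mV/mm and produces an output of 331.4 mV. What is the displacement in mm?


Displacement = Vout / sensitivity.
d = 331.4 / 94.0
d = 3.526 mm

3.526 mm


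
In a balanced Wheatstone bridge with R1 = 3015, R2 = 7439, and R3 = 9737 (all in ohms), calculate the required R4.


At balance: R1*R4 = R2*R3, so R4 = R2*R3/R1.
R4 = 7439 * 9737 / 3015
R4 = 72433543 / 3015
R4 = 24024.39 ohm

24024.39 ohm


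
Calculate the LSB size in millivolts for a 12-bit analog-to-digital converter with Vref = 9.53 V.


The resolution (LSB) of an ADC is Vref / 2^n.
LSB = 9.53 / 2^12
LSB = 9.53 / 4096
LSB = 0.00232666 V = 2.32666016 mV

2.32666016 mV
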